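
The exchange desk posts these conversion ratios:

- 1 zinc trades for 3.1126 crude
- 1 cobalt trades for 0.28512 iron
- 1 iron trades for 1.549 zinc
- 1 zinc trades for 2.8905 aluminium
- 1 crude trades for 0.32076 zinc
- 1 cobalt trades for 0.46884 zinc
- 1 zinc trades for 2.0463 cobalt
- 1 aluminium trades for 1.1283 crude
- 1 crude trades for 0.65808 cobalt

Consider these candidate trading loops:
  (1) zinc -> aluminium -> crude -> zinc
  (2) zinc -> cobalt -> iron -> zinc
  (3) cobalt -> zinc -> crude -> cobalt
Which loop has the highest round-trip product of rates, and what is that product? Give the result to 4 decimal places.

(1) 2.8905 × 1.1283 × 0.32076 = 1.04611
(2) 2.0463 × 0.28512 × 1.549 = 0.90375
(3) 0.46884 × 3.1126 × 0.65808 = 0.96034
Highest is cycle (1) at 1.0461 (>1, arbitrage).

1.0461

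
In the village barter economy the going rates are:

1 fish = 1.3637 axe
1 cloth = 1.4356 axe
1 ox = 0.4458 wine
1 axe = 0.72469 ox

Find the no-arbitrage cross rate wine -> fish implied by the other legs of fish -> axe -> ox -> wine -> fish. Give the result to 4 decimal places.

2.2698

Known legs of the cycle: 1.3637 × 0.72469 × 0.4458 = 0.4405661978874
For no arbitrage the full-cycle product must be 1, so the missing rate is 1 / 0.4405661978874 ≈ 2.269806.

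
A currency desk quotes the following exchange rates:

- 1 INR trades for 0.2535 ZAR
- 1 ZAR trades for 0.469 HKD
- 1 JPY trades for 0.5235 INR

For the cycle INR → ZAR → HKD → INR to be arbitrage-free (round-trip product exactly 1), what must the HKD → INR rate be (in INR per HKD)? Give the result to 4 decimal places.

8.4110

Known legs of the cycle: 0.2535 × 0.469 = 0.1188915
For no arbitrage the full-cycle product must be 1, so the missing rate is 1 / 0.1188915 ≈ 8.411030.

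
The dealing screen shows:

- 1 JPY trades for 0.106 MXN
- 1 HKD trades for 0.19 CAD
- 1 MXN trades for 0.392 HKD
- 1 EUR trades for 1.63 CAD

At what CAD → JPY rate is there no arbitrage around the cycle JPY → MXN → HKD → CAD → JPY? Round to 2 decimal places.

126.66

Known legs of the cycle: 0.106 × 0.392 × 0.19 = 0.00789488
For no arbitrage the full-cycle product must be 1, so the missing rate is 1 / 0.00789488 ≈ 126.6644.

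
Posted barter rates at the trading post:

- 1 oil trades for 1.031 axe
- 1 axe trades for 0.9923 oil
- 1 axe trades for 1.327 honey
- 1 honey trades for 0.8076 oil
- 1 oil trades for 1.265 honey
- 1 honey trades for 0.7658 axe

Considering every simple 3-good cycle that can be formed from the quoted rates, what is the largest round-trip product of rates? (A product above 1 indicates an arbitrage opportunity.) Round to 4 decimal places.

1.1049

axe→honey→oil→axe: 1.327 × 0.8076 × 1.031 = 1.10491
axe→oil→honey→axe: 0.9923 × 1.265 × 0.7658 = 0.96128
Maximum is axe→honey→oil→axe at 1.1049; arbitrage exists.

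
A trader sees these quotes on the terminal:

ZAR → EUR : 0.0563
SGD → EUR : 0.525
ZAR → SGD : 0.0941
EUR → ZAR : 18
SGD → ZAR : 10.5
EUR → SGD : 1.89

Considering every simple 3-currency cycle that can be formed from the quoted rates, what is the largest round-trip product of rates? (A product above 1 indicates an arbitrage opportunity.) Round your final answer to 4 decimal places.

1.1173

ZAR→EUR→SGD→ZAR: 0.0563 × 1.89 × 10.5 = 1.11727
ZAR→SGD→EUR→ZAR: 0.0941 × 0.525 × 18 = 0.88925
Maximum is ZAR→EUR→SGD→ZAR at 1.1173; arbitrage exists.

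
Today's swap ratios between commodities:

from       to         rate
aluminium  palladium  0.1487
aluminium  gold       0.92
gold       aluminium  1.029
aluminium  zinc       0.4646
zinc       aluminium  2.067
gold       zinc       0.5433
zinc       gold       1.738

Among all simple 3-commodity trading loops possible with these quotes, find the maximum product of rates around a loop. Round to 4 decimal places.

zinc→aluminium→gold→zinc: 2.067 × 0.92 × 0.5433 = 1.03316
zinc→gold→aluminium→zinc: 1.738 × 1.029 × 0.4646 = 0.83089
Maximum is zinc→aluminium→gold→zinc at 1.0332; arbitrage exists.

1.0332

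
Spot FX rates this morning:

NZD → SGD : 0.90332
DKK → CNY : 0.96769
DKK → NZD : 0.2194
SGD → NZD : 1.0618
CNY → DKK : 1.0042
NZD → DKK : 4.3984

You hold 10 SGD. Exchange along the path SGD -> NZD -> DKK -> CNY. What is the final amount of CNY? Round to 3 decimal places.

45.193

10 SGD × 1.0618 = 10.618 NZD
10.618 NZD × 4.3984 = 46.7022112 DKK
46.7022112 DKK × 0.96769 = 45.193262756128 CNY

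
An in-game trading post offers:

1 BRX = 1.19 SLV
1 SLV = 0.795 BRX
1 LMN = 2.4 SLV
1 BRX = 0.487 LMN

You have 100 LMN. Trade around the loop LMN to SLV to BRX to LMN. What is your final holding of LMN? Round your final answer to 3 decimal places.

92.920

100 LMN × 2.4 = 240 SLV
240 SLV × 0.795 = 190.8 BRX
190.8 BRX × 0.487 = 92.9196 LMN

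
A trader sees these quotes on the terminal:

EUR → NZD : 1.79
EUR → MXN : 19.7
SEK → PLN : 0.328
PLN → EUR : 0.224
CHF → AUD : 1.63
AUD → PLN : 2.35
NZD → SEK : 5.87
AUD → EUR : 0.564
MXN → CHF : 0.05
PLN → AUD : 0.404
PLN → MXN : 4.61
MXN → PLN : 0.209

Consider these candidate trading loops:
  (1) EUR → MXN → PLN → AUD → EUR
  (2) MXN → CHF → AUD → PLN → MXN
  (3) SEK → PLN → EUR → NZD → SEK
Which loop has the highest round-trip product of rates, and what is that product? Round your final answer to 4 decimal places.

0.9382

(1) 19.7 × 0.209 × 0.404 × 0.564 = 0.93815
(2) 0.05 × 1.63 × 2.35 × 4.61 = 0.88293
(3) 0.328 × 0.224 × 1.79 × 5.87 = 0.77199
Highest is cycle (1) at 0.9382 (≤1, no arbitrage).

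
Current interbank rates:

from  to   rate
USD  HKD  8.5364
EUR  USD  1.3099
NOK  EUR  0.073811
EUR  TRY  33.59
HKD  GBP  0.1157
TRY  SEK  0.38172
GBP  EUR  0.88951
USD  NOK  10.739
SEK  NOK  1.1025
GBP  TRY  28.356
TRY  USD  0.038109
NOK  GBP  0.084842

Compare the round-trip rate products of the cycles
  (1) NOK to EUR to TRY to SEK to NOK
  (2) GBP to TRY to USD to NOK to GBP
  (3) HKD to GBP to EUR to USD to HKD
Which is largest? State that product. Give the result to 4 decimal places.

1.1508

(1) 0.073811 × 33.59 × 0.38172 × 1.1025 = 1.04341
(2) 28.356 × 0.038109 × 10.739 × 0.084842 = 0.98457
(3) 0.1157 × 0.88951 × 1.3099 × 8.5364 = 1.15079
Highest is cycle (3) at 1.1508 (>1, arbitrage).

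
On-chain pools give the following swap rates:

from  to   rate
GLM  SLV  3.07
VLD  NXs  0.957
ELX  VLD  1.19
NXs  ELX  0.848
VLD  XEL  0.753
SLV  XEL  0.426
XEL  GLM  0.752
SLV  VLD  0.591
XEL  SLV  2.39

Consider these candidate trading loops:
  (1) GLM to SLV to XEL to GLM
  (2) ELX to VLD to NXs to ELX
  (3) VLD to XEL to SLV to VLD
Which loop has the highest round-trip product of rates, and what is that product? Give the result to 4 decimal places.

1.0636

(1) 3.07 × 0.426 × 0.752 = 0.98348
(2) 1.19 × 0.957 × 0.848 = 0.96573
(3) 0.753 × 2.39 × 0.591 = 1.06360
Highest is cycle (3) at 1.0636 (>1, arbitrage).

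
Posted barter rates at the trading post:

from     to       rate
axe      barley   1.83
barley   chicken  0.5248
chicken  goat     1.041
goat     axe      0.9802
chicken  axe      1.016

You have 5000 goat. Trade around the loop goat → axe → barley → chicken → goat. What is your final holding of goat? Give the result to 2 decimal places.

4899.82

5000 goat × 0.9802 = 4901 axe
4901 axe × 1.83 = 8968.83 barley
8968.83 barley × 0.5248 = 4706.841984 chicken
4706.841984 chicken × 1.041 = 4899.822505344 goat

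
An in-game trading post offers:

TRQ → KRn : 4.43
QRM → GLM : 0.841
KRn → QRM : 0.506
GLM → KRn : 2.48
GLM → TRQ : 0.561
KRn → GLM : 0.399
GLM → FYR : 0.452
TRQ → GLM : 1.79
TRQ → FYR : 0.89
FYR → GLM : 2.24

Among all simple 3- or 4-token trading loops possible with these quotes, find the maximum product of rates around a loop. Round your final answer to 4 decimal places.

1.1184

TRQ→FYR→GLM→TRQ: 0.89 × 2.24 × 0.561 = 1.11841
KRn→QRM→GLM→TRQ→KRn: 0.506 × 0.841 × 0.561 × 4.43 = 1.05758
KRn→QRM→GLM→KRn: 0.506 × 0.841 × 2.48 = 1.05535
KRn→GLM→TRQ→KRn: 0.399 × 0.561 × 4.43 = 0.99161
Maximum is TRQ→FYR→GLM→TRQ at 1.1184; arbitrage exists.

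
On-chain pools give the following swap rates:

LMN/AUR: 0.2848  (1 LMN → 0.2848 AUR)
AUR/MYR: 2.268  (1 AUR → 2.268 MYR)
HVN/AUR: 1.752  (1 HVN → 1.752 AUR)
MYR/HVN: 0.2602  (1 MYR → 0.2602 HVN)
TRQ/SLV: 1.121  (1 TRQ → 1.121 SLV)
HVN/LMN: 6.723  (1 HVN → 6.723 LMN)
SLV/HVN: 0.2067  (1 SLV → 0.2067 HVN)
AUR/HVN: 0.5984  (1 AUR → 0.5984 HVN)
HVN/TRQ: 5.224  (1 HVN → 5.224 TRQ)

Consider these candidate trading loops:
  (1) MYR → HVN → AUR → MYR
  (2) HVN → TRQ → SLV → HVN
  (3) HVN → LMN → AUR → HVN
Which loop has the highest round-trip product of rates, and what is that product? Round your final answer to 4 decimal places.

(1) 0.2602 × 1.752 × 2.268 = 1.03391
(2) 5.224 × 1.121 × 0.2067 = 1.21046
(3) 6.723 × 0.2848 × 0.5984 = 1.14576
Highest is cycle (2) at 1.2105 (>1, arbitrage).

1.2105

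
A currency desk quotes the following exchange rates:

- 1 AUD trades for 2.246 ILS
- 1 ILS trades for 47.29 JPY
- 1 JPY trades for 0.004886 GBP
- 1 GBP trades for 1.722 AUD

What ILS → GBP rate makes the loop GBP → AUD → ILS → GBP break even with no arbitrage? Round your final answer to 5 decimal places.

Known legs of the cycle: 1.722 × 2.246 = 3.867612
For no arbitrage the full-cycle product must be 1, so the missing rate is 1 / 3.867612 ≈ 0.2585575.

0.25856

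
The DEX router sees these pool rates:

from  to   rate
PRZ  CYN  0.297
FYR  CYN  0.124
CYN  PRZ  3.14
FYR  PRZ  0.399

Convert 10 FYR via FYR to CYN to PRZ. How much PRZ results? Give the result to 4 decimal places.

10 FYR × 0.124 = 1.24 CYN
1.24 CYN × 3.14 = 3.8936 PRZ

3.8936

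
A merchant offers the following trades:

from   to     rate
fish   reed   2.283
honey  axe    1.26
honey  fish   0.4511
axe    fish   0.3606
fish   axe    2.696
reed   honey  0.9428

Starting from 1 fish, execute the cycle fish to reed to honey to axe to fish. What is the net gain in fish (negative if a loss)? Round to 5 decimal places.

-0.02204

1 fish × 2.283 = 2.283 reed
2.283 reed × 0.9428 = 2.1524124 honey
2.1524124 honey × 1.26 = 2.712039624 axe
2.712039624 axe × 0.3606 = 0.9779614884144 fish
Net change: 0.9779614884144 − 1 = -0.0220385115856 fish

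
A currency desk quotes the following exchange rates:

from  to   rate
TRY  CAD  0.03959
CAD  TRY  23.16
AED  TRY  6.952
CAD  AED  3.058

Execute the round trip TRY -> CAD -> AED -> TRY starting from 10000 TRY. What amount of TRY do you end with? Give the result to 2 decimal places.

10000 TRY × 0.03959 = 395.9 CAD
395.9 CAD × 3.058 = 1210.6622 AED
1210.6622 AED × 6.952 = 8416.5236144 TRY

8416.52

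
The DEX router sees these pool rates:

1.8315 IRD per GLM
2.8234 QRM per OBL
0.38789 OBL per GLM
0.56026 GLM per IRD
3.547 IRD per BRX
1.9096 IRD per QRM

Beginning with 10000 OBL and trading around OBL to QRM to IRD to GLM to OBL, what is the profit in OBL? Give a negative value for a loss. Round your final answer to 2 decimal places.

1716.91

10000 OBL × 2.8234 = 28234 QRM
28234 QRM × 1.9096 = 53915.6464 IRD
53915.6464 IRD × 0.56026 = 30206.780052064 GLM
30206.780052064 GLM × 0.38789 = 11716.90791439510496 OBL
Net change: 11716.90791439510496 − 10000 = 1716.90791439510496 OBL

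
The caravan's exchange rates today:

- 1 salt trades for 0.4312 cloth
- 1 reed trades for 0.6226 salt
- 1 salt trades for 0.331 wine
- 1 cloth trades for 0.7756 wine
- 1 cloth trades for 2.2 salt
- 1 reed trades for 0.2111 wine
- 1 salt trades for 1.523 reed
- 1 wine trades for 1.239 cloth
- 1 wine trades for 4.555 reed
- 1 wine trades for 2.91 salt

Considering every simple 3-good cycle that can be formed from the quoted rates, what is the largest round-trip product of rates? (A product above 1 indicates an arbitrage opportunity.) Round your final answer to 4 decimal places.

0.9732

cloth→wine→salt→cloth: 0.7756 × 2.91 × 0.4312 = 0.97322
reed→salt→wine→reed: 0.6226 × 0.331 × 4.555 = 0.93870
reed→wine→salt→reed: 0.2111 × 2.91 × 1.523 = 0.93558
cloth→salt→wine→cloth: 2.2 × 0.331 × 1.239 = 0.90224
Maximum is cloth→wine→salt→cloth at 0.9732; no arbitrage — every cycle loses value.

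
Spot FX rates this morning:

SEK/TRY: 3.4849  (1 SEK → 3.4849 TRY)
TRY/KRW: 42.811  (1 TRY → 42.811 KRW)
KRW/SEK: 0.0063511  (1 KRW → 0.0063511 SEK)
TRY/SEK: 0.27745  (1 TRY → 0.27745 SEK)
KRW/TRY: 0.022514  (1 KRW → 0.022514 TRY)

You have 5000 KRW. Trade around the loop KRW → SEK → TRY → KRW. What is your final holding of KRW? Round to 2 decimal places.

4737.67

5000 KRW × 0.0063511 = 31.7555 SEK
31.7555 SEK × 3.4849 = 110.66474195 TRY
110.66474195 TRY × 42.811 = 4737.66826762145 KRW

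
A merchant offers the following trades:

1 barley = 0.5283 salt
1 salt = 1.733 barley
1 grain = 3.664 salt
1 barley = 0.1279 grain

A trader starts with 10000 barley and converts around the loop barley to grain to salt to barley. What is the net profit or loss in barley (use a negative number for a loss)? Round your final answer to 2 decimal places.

10000 barley × 0.1279 = 1279 grain
1279 grain × 3.664 = 4686.256 salt
4686.256 salt × 1.733 = 8121.281648 barley
Net change: 8121.281648 − 10000 = -1878.718352 barley

-1878.72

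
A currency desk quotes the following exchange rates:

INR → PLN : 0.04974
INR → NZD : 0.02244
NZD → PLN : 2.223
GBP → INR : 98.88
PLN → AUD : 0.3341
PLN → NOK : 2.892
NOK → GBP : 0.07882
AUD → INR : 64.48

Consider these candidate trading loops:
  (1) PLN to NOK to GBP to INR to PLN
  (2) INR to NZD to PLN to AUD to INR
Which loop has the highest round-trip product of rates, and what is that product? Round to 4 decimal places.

(1) 2.892 × 0.07882 × 98.88 × 0.04974 = 1.12111
(2) 0.02244 × 2.223 × 0.3341 × 64.48 = 1.07464
Highest is cycle (1) at 1.1211 (>1, arbitrage).

1.1211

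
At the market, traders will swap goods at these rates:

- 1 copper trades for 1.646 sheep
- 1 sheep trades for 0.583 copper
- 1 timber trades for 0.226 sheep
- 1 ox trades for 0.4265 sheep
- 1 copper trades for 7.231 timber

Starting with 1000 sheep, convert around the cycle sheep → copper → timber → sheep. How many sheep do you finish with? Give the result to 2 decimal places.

952.74

1000 sheep × 0.583 = 583 copper
583 copper × 7.231 = 4215.673 timber
4215.673 timber × 0.226 = 952.742098 sheep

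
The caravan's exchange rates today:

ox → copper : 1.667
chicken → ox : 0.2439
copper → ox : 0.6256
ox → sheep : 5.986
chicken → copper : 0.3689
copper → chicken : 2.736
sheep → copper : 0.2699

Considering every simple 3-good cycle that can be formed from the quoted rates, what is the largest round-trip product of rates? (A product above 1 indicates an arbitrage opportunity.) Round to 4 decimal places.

1.1124

copper→chicken→ox→copper: 2.736 × 0.2439 × 1.667 = 1.11241
copper→ox→sheep→copper: 0.6256 × 5.986 × 0.2699 = 1.01073
Maximum is copper→chicken→ox→copper at 1.1124; arbitrage exists.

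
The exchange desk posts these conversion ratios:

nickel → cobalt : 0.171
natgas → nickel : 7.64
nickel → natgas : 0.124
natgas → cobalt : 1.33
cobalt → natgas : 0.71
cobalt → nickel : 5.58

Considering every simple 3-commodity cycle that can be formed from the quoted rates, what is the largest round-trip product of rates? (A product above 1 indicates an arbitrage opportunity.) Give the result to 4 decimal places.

cobalt→natgas→nickel→cobalt: 0.71 × 7.64 × 0.171 = 0.92757
cobalt→nickel→natgas→cobalt: 5.58 × 0.124 × 1.33 = 0.92025
Maximum is cobalt→natgas→nickel→cobalt at 0.9276; no arbitrage — every cycle loses value.

0.9276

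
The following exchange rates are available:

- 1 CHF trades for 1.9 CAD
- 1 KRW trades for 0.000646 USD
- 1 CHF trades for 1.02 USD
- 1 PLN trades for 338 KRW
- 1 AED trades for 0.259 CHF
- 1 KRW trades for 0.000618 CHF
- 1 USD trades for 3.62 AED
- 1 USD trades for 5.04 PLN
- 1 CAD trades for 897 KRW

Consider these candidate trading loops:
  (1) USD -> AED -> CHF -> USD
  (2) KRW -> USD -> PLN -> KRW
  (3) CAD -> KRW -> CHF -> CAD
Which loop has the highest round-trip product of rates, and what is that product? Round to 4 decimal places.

(1) 3.62 × 0.259 × 1.02 = 0.95633
(2) 0.000646 × 5.04 × 338 = 1.10047
(3) 897 × 0.000618 × 1.9 = 1.05326
Highest is cycle (2) at 1.1005 (>1, arbitrage).

1.1005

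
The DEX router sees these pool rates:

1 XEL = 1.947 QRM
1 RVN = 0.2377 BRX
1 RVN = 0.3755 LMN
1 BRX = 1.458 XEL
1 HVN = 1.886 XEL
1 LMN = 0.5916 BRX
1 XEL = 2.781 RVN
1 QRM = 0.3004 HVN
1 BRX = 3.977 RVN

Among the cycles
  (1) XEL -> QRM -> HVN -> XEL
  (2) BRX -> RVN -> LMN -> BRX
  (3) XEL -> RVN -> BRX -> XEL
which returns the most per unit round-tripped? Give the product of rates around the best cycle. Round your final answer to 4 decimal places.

1.1031

(1) 1.947 × 0.3004 × 1.886 = 1.10308
(2) 3.977 × 0.3755 × 0.5916 = 0.88347
(3) 2.781 × 0.2377 × 1.458 = 0.96380
Highest is cycle (1) at 1.1031 (>1, arbitrage).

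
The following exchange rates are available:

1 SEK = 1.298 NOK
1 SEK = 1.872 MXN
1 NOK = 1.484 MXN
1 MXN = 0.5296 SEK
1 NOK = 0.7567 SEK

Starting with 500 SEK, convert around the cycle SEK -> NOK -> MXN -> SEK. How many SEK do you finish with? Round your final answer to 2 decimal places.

510.07

500 SEK × 1.298 = 649 NOK
649 NOK × 1.484 = 963.116 MXN
963.116 MXN × 0.5296 = 510.0662336 SEK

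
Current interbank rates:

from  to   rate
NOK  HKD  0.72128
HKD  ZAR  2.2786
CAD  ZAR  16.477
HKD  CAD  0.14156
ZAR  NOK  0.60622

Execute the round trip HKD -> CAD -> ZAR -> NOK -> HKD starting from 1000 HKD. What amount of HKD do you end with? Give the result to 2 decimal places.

1019.89

1000 HKD × 0.14156 = 141.56 CAD
141.56 CAD × 16.477 = 2332.48412 ZAR
2332.48412 ZAR × 0.60622 = 1413.9985232264 NOK
1413.9985232264 NOK × 0.72128 = 1019.888854832737792 HKD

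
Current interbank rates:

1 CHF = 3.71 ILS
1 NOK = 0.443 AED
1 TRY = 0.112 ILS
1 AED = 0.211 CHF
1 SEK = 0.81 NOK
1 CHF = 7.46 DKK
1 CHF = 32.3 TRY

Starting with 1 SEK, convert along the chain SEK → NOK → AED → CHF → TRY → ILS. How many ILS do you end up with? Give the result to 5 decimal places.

0.27390

1 SEK × 0.81 = 0.81 NOK
0.81 NOK × 0.443 = 0.35883 AED
0.35883 AED × 0.211 = 0.07571313 CHF
0.07571313 CHF × 32.3 = 2.445534099 TRY
2.445534099 TRY × 0.112 = 0.273899819088 ILS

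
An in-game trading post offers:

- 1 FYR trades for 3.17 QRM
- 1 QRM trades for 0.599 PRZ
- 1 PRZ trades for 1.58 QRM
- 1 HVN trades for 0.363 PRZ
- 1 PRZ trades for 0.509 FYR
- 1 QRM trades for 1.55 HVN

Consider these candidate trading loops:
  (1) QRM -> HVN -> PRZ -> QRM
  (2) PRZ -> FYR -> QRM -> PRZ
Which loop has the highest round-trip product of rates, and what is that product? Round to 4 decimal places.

(1) 1.55 × 0.363 × 1.58 = 0.88899
(2) 0.509 × 3.17 × 0.599 = 0.96650
Highest is cycle (2) at 0.9665 (≤1, no arbitrage).

0.9665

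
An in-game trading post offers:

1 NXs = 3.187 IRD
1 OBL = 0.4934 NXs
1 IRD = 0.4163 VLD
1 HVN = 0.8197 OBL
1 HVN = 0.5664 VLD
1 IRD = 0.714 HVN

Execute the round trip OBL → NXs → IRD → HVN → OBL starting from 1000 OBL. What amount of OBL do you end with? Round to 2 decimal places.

920.31

1000 OBL × 0.4934 = 493.4 NXs
493.4 NXs × 3.187 = 1572.4658 IRD
1572.4658 IRD × 0.714 = 1122.7405812 HVN
1122.7405812 HVN × 0.8197 = 920.31045440964 OBL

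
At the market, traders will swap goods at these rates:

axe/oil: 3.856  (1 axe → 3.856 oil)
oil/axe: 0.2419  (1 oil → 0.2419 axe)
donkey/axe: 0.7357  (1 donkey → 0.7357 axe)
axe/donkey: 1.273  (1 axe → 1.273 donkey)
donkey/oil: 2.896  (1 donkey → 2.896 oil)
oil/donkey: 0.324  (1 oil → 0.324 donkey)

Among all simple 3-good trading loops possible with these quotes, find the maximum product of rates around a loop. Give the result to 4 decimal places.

0.9191

axe→oil→donkey→axe: 3.856 × 0.324 × 0.7357 = 0.91914
axe→donkey→oil→axe: 1.273 × 2.896 × 0.2419 = 0.89179
Maximum is axe→oil→donkey→axe at 0.9191; no arbitrage — every cycle loses value.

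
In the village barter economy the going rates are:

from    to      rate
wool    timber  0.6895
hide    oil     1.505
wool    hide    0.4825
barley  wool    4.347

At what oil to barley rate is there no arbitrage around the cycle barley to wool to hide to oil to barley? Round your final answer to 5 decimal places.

Known legs of the cycle: 4.347 × 0.4825 × 1.505 = 3.1566283875
For no arbitrage the full-cycle product must be 1, so the missing rate is 1 / 3.1566283875 ≈ 0.3167937.

0.31679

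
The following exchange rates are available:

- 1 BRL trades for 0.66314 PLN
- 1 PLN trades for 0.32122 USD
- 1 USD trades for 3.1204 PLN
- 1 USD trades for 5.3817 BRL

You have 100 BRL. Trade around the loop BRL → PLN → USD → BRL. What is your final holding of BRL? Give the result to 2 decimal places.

100 BRL × 0.66314 = 66.314 PLN
66.314 PLN × 0.32122 = 21.30138308 USD
21.30138308 USD × 5.3817 = 114.637653321636 BRL

114.64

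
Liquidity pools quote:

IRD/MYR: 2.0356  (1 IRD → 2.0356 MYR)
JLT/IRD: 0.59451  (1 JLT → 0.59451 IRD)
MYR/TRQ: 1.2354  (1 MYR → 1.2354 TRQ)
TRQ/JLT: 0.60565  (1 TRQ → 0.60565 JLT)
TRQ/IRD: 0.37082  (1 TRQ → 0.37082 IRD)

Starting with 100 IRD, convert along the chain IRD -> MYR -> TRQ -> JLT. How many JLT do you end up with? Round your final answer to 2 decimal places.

100 IRD × 2.0356 = 203.56 MYR
203.56 MYR × 1.2354 = 251.478024 TRQ
251.478024 TRQ × 0.60565 = 152.3076652356 JLT

152.31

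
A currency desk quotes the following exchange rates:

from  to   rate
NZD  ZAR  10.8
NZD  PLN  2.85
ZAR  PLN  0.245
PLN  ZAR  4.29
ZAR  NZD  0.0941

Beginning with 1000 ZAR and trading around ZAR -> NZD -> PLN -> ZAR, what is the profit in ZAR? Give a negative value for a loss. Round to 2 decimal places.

150.51

1000 ZAR × 0.0941 = 94.1 NZD
94.1 NZD × 2.85 = 268.185 PLN
268.185 PLN × 4.29 = 1150.51365 ZAR
Net change: 1150.51365 − 1000 = 150.51365 ZAR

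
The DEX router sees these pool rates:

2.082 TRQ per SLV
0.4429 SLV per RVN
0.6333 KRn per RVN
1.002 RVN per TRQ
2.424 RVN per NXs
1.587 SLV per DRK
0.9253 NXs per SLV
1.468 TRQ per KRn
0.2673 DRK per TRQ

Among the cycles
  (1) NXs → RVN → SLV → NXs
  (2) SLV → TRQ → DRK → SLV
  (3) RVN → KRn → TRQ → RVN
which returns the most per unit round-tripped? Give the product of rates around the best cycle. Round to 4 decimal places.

(1) 2.424 × 0.4429 × 0.9253 = 0.99339
(2) 2.082 × 0.2673 × 1.587 = 0.88320
(3) 0.6333 × 1.468 × 1.002 = 0.93154
Highest is cycle (1) at 0.9934 (≤1, no arbitrage).

0.9934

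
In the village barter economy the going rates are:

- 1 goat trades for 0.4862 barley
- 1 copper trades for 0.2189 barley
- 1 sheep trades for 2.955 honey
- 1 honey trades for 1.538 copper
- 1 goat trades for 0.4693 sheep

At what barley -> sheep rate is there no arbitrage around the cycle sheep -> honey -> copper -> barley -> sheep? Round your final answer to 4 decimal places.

1.0052

Known legs of the cycle: 2.955 × 1.538 × 0.2189 = 0.994854531
For no arbitrage the full-cycle product must be 1, so the missing rate is 1 / 0.994854531 ≈ 1.005172.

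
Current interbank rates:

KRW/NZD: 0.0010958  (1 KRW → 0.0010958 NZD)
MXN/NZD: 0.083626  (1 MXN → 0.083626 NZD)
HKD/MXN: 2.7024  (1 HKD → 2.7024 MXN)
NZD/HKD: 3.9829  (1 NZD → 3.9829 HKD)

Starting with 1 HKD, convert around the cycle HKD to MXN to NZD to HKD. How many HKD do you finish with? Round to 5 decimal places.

1 HKD × 2.7024 = 2.7024 MXN
2.7024 MXN × 0.083626 = 0.2259909024 NZD
0.2259909024 NZD × 3.9829 = 0.90009916516896 HKD

0.90010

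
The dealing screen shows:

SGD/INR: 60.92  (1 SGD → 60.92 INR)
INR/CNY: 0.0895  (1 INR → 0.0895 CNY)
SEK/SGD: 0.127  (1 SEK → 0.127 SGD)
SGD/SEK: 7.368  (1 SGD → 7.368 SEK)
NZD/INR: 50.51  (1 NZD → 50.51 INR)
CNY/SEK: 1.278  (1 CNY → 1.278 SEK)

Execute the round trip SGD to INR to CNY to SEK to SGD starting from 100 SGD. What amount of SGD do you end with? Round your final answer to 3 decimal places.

88.495

100 SGD × 60.92 = 6092 INR
6092 INR × 0.0895 = 545.234 CNY
545.234 CNY × 1.278 = 696.809052 SEK
696.809052 SEK × 0.127 = 88.494749604 SGD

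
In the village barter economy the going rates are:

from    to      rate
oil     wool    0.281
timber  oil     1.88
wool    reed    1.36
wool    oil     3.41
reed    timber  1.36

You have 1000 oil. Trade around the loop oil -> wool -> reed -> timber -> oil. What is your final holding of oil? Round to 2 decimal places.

977.11

1000 oil × 0.281 = 281 wool
281 wool × 1.36 = 382.16 reed
382.16 reed × 1.36 = 519.7376 timber
519.7376 timber × 1.88 = 977.106688 oil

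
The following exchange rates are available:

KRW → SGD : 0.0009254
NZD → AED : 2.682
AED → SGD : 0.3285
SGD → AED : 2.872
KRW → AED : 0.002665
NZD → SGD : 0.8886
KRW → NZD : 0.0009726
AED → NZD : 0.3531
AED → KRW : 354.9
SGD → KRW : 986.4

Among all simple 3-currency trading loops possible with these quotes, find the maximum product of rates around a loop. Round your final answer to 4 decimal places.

0.9432

KRW→SGD→AED→KRW: 0.0009254 × 2.872 × 354.9 = 0.94324
KRW→NZD→AED→KRW: 0.0009726 × 2.682 × 354.9 = 0.92576
NZD→SGD→AED→NZD: 0.8886 × 2.872 × 0.3531 = 0.90113
KRW→AED→SGD→KRW: 0.002665 × 0.3285 × 986.4 = 0.86355
KRW→NZD→SGD→KRW: 0.0009726 × 0.8886 × 986.4 = 0.85250
Maximum is KRW→SGD→AED→KRW at 0.9432; no arbitrage — every cycle loses value.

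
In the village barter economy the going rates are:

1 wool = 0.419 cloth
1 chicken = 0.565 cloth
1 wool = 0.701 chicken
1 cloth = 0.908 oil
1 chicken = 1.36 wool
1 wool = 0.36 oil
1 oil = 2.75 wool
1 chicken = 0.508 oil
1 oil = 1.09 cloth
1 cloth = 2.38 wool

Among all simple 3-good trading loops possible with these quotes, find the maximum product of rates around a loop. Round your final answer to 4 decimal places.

1.0462

cloth→oil→wool→cloth: 0.908 × 2.75 × 0.419 = 1.04624
chicken→oil→wool→chicken: 0.508 × 2.75 × 0.701 = 0.97930
cloth→wool→chicken→cloth: 2.38 × 0.701 × 0.565 = 0.94263
cloth→wool→oil→cloth: 2.38 × 0.36 × 1.09 = 0.93391
Maximum is cloth→oil→wool→cloth at 1.0462; arbitrage exists.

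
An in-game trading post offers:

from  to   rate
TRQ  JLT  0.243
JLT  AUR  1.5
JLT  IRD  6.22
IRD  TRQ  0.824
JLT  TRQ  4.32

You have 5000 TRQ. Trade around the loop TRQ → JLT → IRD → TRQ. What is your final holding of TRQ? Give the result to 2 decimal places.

5000 TRQ × 0.243 = 1215 JLT
1215 JLT × 6.22 = 7557.3 IRD
7557.3 IRD × 0.824 = 6227.2152 TRQ

6227.22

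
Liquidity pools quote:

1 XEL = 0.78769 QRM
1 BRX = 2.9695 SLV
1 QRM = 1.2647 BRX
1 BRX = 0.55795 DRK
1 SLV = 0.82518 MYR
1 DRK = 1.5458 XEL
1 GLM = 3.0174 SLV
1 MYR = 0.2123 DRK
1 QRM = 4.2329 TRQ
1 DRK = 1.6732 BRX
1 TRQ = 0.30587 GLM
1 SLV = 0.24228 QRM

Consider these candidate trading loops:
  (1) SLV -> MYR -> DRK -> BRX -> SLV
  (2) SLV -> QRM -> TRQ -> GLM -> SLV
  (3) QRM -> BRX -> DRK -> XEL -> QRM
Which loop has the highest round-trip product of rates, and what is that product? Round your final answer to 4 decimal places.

0.9465

(1) 0.82518 × 0.2123 × 1.6732 × 2.9695 = 0.87042
(2) 0.24228 × 4.2329 × 0.30587 × 3.0174 = 0.94651
(3) 1.2647 × 0.55795 × 1.5458 × 0.78769 = 0.85919
Highest is cycle (2) at 0.9465 (≤1, no arbitrage).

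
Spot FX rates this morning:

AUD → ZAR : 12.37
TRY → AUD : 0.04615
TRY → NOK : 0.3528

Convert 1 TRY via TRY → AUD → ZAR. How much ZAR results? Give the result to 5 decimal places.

0.57088

1 TRY × 0.04615 = 0.04615 AUD
0.04615 AUD × 12.37 = 0.5708755 ZAR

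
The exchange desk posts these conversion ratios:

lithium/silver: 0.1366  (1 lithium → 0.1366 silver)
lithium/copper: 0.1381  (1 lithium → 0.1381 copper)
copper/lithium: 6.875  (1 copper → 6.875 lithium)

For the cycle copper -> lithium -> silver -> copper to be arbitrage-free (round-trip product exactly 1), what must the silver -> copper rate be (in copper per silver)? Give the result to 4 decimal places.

Known legs of the cycle: 6.875 × 0.1366 = 0.939125
For no arbitrage the full-cycle product must be 1, so the missing rate is 1 / 0.939125 ≈ 1.064821.

1.0648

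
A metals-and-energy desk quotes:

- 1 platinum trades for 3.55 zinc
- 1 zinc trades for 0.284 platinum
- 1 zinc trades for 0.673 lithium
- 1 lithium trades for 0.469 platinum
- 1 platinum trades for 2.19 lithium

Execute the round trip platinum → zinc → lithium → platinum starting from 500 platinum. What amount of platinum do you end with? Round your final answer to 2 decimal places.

500 platinum × 3.55 = 1775 zinc
1775 zinc × 0.673 = 1194.575 lithium
1194.575 lithium × 0.469 = 560.255675 platinum

560.26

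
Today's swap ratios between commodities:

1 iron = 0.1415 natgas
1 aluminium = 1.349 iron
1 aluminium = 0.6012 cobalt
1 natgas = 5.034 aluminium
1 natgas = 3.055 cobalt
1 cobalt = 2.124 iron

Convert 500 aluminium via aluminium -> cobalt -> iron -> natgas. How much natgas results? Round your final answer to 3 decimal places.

500 aluminium × 0.6012 = 300.6 cobalt
300.6 cobalt × 2.124 = 638.4744 iron
638.4744 iron × 0.1415 = 90.3441276 natgas

90.344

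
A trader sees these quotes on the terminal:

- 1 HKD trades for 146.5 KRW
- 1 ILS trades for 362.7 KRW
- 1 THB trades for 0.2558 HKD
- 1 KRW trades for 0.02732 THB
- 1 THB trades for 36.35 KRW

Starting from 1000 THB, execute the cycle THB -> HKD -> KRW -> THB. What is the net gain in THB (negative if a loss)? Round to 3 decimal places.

23.809

1000 THB × 0.2558 = 255.8 HKD
255.8 HKD × 146.5 = 37474.7 KRW
37474.7 KRW × 0.02732 = 1023.808804 THB
Net change: 1023.808804 − 1000 = 23.808804 THB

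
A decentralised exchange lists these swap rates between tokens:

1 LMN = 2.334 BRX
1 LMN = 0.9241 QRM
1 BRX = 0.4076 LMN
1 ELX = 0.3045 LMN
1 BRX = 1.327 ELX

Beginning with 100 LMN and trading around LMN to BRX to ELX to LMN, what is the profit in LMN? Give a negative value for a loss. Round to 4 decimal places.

100 LMN × 2.334 = 233.4 BRX
233.4 BRX × 1.327 = 309.7218 ELX
309.7218 ELX × 0.3045 = 94.3102881 LMN
Net change: 94.3102881 − 100 = -5.6897119 LMN

-5.6897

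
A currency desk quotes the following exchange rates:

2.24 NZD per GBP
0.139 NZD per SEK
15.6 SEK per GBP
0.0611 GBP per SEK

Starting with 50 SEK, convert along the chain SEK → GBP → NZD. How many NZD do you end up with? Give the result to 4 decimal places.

50 SEK × 0.0611 = 3.055 GBP
3.055 GBP × 2.24 = 6.8432 NZD

6.8432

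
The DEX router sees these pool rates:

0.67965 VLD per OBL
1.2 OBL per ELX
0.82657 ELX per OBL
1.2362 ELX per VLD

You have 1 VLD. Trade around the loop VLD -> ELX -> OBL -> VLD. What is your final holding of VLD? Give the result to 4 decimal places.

1.0082

1 VLD × 1.2362 = 1.2362 ELX
1.2362 ELX × 1.2 = 1.48344 OBL
1.48344 OBL × 0.67965 = 1.008219996 VLD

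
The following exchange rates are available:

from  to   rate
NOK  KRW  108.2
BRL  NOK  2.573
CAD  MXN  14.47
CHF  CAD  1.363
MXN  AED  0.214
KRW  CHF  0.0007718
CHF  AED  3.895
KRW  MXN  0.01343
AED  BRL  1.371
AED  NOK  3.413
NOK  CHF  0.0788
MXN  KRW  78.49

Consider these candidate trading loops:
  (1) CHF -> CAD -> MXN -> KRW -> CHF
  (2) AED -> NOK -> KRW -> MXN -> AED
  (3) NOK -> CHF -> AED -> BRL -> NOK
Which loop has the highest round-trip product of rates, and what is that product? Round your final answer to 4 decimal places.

(1) 1.363 × 14.47 × 78.49 × 0.0007718 = 1.19477
(2) 3.413 × 108.2 × 0.01343 × 0.214 = 1.06134
(3) 0.0788 × 3.895 × 1.371 × 2.573 = 1.08271
Highest is cycle (1) at 1.1948 (>1, arbitrage).

1.1948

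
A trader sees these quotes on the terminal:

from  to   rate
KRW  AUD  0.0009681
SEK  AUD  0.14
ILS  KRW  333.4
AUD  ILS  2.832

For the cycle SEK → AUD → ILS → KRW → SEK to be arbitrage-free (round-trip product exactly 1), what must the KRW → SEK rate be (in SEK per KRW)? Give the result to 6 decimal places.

0.007565

Known legs of the cycle: 0.14 × 2.832 × 333.4 = 132.186432
For no arbitrage the full-cycle product must be 1, so the missing rate is 1 / 132.186432 ≈ 0.00756507.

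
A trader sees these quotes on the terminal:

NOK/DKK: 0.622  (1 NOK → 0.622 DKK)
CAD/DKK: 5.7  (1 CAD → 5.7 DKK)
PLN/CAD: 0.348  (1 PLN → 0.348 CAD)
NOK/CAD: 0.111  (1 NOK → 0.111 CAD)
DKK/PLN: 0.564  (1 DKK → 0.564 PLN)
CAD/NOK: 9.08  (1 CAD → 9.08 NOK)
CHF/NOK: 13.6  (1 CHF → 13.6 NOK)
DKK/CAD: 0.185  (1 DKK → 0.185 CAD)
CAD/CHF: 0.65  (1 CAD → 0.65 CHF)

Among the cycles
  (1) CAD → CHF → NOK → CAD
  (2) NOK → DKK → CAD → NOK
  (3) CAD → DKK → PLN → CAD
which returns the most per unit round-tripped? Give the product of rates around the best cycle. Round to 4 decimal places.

1.1188

(1) 0.65 × 13.6 × 0.111 = 0.98124
(2) 0.622 × 0.185 × 9.08 = 1.04484
(3) 5.7 × 0.564 × 0.348 = 1.11875
Highest is cycle (3) at 1.1188 (>1, arbitrage).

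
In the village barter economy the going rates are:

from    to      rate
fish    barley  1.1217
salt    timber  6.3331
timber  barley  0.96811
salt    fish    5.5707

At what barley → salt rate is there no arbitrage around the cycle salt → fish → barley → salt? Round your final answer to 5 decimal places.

0.16003

Known legs of the cycle: 5.5707 × 1.1217 = 6.24865419
For no arbitrage the full-cycle product must be 1, so the missing rate is 1 / 6.24865419 ≈ 0.1600345.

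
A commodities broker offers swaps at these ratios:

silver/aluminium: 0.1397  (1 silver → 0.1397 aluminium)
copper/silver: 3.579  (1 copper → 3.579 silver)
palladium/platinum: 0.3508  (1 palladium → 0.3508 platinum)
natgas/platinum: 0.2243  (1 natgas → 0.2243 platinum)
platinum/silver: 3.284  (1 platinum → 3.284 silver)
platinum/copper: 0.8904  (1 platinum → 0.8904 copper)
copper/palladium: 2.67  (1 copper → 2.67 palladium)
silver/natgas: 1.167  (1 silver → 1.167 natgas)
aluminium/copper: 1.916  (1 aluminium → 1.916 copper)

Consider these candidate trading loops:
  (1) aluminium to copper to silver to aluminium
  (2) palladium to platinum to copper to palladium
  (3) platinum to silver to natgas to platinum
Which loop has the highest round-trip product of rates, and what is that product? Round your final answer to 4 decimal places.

(1) 1.916 × 3.579 × 0.1397 = 0.95797
(2) 0.3508 × 0.8904 × 2.67 = 0.83398
(3) 3.284 × 1.167 × 0.2243 = 0.85961
Highest is cycle (1) at 0.9580 (≤1, no arbitrage).

0.9580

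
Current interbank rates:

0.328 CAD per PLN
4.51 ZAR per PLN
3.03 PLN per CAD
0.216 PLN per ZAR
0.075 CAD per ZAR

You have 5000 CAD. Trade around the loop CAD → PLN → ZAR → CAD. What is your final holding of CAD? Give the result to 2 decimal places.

5000 CAD × 3.03 = 15150 PLN
15150 PLN × 4.51 = 68326.5 ZAR
68326.5 ZAR × 0.075 = 5124.4875 CAD

5124.49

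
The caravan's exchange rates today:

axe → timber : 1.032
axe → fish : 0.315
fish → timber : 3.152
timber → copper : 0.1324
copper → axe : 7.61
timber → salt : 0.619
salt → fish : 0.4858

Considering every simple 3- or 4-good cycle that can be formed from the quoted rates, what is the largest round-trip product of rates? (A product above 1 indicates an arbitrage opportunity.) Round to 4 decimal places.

copper→axe→timber→copper: 7.61 × 1.032 × 0.1324 = 1.03981
copper→axe→fish→timber→copper: 7.61 × 0.315 × 3.152 × 0.1324 = 1.00039
salt→fish→timber→salt: 0.4858 × 3.152 × 0.619 = 0.94784
Maximum is copper→axe→timber→copper at 1.0398; arbitrage exists.

1.0398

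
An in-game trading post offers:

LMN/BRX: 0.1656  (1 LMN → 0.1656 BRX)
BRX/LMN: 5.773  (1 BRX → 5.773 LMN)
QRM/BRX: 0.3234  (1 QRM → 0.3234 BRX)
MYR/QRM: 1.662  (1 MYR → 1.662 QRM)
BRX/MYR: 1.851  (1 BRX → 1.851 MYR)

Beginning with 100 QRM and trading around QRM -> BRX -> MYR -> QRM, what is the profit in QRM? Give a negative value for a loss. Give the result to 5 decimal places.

-0.51045

100 QRM × 0.3234 = 32.34 BRX
32.34 BRX × 1.851 = 59.86134 MYR
59.86134 MYR × 1.662 = 99.48954708 QRM
Net change: 99.48954708 − 100 = -0.51045292 QRM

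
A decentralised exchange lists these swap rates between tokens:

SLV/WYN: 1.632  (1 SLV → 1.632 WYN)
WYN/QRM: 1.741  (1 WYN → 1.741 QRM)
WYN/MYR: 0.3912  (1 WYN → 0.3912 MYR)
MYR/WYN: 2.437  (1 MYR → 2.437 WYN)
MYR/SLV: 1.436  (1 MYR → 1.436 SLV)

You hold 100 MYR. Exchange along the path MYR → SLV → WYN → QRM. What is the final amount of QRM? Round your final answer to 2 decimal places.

100 MYR × 1.436 = 143.6 SLV
143.6 SLV × 1.632 = 234.3552 WYN
234.3552 WYN × 1.741 = 408.0124032 QRM

408.01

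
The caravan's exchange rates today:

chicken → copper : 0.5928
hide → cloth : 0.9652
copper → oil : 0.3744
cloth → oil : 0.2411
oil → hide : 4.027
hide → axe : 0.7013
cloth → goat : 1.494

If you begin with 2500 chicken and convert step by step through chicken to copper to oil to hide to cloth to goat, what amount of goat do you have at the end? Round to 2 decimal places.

2500 chicken × 0.5928 = 1482 copper
1482 copper × 0.3744 = 554.8608 oil
554.8608 oil × 4.027 = 2234.4244416 hide
2234.4244416 hide × 0.9652 = 2156.66647103232 cloth
2156.66647103232 cloth × 1.494 = 3222.05970772228608 goat

3222.06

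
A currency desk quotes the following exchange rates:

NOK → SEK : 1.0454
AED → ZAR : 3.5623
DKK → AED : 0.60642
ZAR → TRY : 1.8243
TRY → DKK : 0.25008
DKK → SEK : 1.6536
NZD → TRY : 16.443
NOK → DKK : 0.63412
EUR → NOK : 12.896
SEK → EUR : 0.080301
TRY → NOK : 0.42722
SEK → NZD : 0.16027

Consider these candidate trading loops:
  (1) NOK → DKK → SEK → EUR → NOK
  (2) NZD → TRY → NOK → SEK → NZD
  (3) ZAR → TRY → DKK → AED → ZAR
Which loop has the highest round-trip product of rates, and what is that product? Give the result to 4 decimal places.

1.1770

(1) 0.63412 × 1.6536 × 0.080301 × 12.896 = 1.08587
(2) 16.443 × 0.42722 × 1.0454 × 0.16027 = 1.17698
(3) 1.8243 × 0.25008 × 0.60642 × 3.5623 = 0.98555
Highest is cycle (2) at 1.1770 (>1, arbitrage).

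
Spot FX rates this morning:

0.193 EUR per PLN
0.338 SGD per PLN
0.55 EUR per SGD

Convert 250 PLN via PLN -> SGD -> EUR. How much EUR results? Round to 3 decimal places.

46.475

250 PLN × 0.338 = 84.5 SGD
84.5 SGD × 0.55 = 46.475 EUR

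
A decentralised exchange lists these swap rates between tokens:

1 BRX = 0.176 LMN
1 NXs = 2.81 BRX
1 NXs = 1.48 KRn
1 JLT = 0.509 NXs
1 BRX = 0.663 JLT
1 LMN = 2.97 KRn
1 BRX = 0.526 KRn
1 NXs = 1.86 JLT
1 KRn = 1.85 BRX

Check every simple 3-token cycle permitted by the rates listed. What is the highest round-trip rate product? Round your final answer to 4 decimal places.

0.9670

BRX→LMN→KRn→BRX: 0.176 × 2.97 × 1.85 = 0.96703
BRX→JLT→NXs→BRX: 0.663 × 0.509 × 2.81 = 0.94828
Maximum is BRX→LMN→KRn→BRX at 0.9670; no arbitrage — every cycle loses value.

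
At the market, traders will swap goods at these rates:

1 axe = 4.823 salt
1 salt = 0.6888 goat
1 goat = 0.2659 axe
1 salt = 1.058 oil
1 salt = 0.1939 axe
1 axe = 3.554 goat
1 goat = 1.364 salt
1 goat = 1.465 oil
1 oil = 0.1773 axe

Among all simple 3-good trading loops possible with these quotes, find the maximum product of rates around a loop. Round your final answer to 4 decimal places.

0.9400

goat→salt→axe→goat: 1.364 × 0.1939 × 3.554 = 0.93996
goat→oil→axe→goat: 1.465 × 0.1773 × 3.554 = 0.92313
oil→axe→salt→oil: 0.1773 × 4.823 × 1.058 = 0.90471
goat→axe→salt→goat: 0.2659 × 4.823 × 0.6888 = 0.88334
Maximum is goat→salt→axe→goat at 0.9400; no arbitrage — every cycle loses value.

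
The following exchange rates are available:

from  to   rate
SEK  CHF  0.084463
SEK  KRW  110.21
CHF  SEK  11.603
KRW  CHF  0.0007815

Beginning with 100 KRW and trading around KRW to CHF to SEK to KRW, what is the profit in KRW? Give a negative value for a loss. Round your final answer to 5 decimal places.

100 KRW × 0.0007815 = 0.07815 CHF
0.07815 CHF × 11.603 = 0.90677445 SEK
0.90677445 SEK × 110.21 = 99.9356121345 KRW
Net change: 99.9356121345 − 100 = -0.0643878655 KRW

-0.06439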